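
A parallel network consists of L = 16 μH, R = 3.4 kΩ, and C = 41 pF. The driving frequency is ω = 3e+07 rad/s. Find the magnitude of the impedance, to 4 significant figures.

1108 Ω

X_L = ωL = 480.0 Ω
X_C = 1/(ωC) = 813.0 Ω
Parallel: admittances add. Y = 1/R + 1/(jωL) + jωC
Y = (0.0002941 − j0.0008533) S
|Y| = 0.0009026 S → |Z| = 1/|Y| = 1108 Ω, ∠Z = −∠Y = 70.98°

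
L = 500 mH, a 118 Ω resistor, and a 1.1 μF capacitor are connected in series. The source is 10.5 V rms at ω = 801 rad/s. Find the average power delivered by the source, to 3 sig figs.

X_L = ωL = 400 Ω
X_C = 1/(ωC) = 1130 Ω
Net reactance X = X_L − X_C = -734 Ω
Z = 118 − j734 Ω
|Z| = √(118² + 734²) = 744 Ω
∠Z = arctan(-734/118) = -80.9°
I = V/|Z| = 14.1 mA
P = VI cos φ = 10.5 × 0.0141 × cos(-80.9°) = 23.5 mW

23.5 mW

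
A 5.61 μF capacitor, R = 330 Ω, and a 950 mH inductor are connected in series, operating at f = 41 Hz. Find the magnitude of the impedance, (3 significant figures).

ω = 2πf = 257.6 rad/s
X_L = ωL = 245 Ω
X_C = 1/(ωC) = 692 Ω
Net reactance X = X_L − X_C = -447 Ω
Z = 330 − j447 Ω
|Z| = √(330² + 447²) = 556 Ω

556 Ω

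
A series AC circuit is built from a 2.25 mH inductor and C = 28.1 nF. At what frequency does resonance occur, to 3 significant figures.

ω₀ = 1/√(LC) = 1/√(0.00225 × 2.81e-08) = 125800 rad/s
f₀ = ω₀/(2π) = 20.0 kHz

20.0 kHz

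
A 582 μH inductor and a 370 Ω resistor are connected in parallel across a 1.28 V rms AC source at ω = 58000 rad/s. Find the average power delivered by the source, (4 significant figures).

4.428 mW

X_L = ωL = 33.76 Ω
Parallel: admittances add. Y = 1/R + 1/(jωL)
Y = (0.002703 − j0.02962) S
|Y| = 0.02975 S → |Z| = 1/|Y| = 33.62 Ω, ∠Z = −∠Y = 84.79°
I = V/|Z| = 38.08 mA
P = VI cos φ = 1.28 × 0.03808 × cos(84.79°) = 4.428 mW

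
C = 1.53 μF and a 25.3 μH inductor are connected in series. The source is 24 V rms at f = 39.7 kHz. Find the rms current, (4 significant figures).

ω = 2πf = 249400 rad/s
X_L = ωL = 6.311 Ω
X_C = 1/(ωC) = 2.620 Ω
Net reactance X = X_L − X_C = 3.691 Ω
Z = j3.691 Ω
|Z| = √(0² + 3.691²) = 3.691 Ω
I = V/|Z| = 24/3.691 = 6.503 A

6.503 A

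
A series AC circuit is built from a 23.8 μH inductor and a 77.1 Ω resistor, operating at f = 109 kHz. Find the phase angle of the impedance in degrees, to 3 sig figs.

11.9°

ω = 2πf = 684900 rad/s
X_L = ωL = 16.3 Ω
Z = 77.1 + j16.3 Ω
|Z| = √(77.1² + 16.3²) = 78.8 Ω
∠Z = arctan(16.3/77.1) = 11.9°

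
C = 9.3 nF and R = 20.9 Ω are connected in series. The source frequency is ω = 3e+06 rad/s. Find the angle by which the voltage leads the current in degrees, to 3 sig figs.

-59.8°

X_C = 1/(ωC) = 35.8 Ω
Z = 20.9 − j35.8 Ω
|Z| = √(20.9² + 35.8²) = 41.5 Ω
∠Z = arctan(-35.8/20.9) = -59.8°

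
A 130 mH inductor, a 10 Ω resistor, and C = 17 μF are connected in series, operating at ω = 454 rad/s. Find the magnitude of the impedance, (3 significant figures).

X_L = ωL = 59.0 Ω
X_C = 1/(ωC) = 130 Ω
Net reactance X = X_L − X_C = -70.5 Ω
Z = 10.0 − j70.5 Ω
|Z| = √(10.0² + 70.5²) = 71.3 Ω

71.3 Ω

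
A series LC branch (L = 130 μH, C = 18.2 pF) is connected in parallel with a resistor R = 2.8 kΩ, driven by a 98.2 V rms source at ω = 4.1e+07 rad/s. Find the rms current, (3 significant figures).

X_L = ωL = 5330 Ω
X_C = 1/(ωC) = 1340 Ω
Branch 1: Z₁ = R = 2800 Ω
Branch 2 (series LC): Z₂ = j(X_L − X_C) = j3990 Ω
Parallel: Z = Z₁Z₂/(Z₁+Z₂), |Z| = 2290 Ω, ∠Z = 35.1°
I = V/|Z| = 98.2/2290 = 42.8 mA

42.8 mA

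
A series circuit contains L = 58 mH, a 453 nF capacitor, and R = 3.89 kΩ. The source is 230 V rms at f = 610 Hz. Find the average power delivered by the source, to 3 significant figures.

13.5 W

ω = 2πf = 3833 rad/s
X_L = ωL = 222 Ω
X_C = 1/(ωC) = 576 Ω
Net reactance X = X_L − X_C = -354 Ω
Z = 3890 − j354 Ω
|Z| = √(3890² + 354²) = 3910 Ω
∠Z = arctan(-354/3890) = -5.19°
I = V/|Z| = 58.9 mA
P = VI cos φ = 230 × 0.0589 × cos(-5.19°) = 13.5 W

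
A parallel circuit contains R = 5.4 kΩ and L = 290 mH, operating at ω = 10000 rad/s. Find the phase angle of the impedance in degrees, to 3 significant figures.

61.8°

X_L = ωL = 2900 Ω
Parallel: admittances add. Y = 1/R + 1/(jωL)
Y = (0.000185 − j0.000345) S
|Y| = 0.000391 S → |Z| = 1/|Y| = 2550 Ω, ∠Z = −∠Y = 61.8°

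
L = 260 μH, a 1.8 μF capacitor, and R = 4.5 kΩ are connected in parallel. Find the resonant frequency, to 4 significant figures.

ω₀ = 1/√(LC) = 1/√(0.00026 × 1.8e-06) = 46230 rad/s
f₀ = ω₀/(2π) = 7.357 kHz

7.357 kHz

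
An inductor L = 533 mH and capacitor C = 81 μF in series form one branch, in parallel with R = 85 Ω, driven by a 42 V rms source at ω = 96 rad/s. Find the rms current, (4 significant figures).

X_L = ωL = 51.17 Ω
X_C = 1/(ωC) = 128.6 Ω
Branch 1: Z₁ = R = 85.00 Ω
Branch 2 (series LC): Z₂ = j(X_L − X_C) = −j77.43 Ω
Parallel: Z = Z₁Z₂/(Z₁+Z₂), |Z| = 57.24 Ω, ∠Z = -47.67°
I = V/|Z| = 42/57.24 = 733.7 mA

733.7 mA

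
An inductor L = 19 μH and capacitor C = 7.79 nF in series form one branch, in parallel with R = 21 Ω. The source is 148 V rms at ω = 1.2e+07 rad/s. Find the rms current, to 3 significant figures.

7.08 A

X_L = ωL = 228 Ω
X_C = 1/(ωC) = 10.7 Ω
Branch 1: Z₁ = R = 21.0 Ω
Branch 2 (series LC): Z₂ = j(X_L − X_C) = j217 Ω
Parallel: Z = Z₁Z₂/(Z₁+Z₂), |Z| = 20.9 Ω, ∠Z = 5.52°
I = V/|Z| = 148/20.9 = 7.08 A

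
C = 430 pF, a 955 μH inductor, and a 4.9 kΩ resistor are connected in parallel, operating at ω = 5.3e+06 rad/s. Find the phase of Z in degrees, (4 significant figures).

X_L = ωL = 5062 Ω
X_C = 1/(ωC) = 438.8 Ω
Parallel: admittances add. Y = 1/R + 1/(jωL) + jωC
Y = (0.0002041 + j0.002081) S
|Y| = 0.002091 S → |Z| = 1/|Y| = 478.1 Ω, ∠Z = −∠Y = -84.40°

-84.40°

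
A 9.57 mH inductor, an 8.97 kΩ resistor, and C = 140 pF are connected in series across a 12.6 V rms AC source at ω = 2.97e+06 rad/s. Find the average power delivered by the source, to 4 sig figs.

1.880 mW

X_L = ωL = 28420 Ω
X_C = 1/(ωC) = 2405 Ω
Net reactance X = X_L − X_C = 26020 Ω
Z = 8970 + j26020 Ω
|Z| = √(8970² + 26020²) = 27520 Ω
∠Z = arctan(26020/8970) = 70.98°
I = V/|Z| = 457.8 μA
P = VI cos φ = 12.6 × 0.0004578 × cos(70.98°) = 1.880 mW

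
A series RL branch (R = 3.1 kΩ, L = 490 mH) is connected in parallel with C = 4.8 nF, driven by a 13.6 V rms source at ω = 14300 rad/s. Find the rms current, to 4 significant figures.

X_L = ωL = 7007 Ω
X_C = 1/(ωC) = 14570 Ω
Branch 1 (R+jX_L): Z₁ = 3100 + j7007 Ω, |Z₁| = 7662 Ω
Branch 2 (−jX_C): Z₂ = −j14570 Ω
Parallel: Z = Z₁Z₂/(Z₁+Z₂), |Z| = 13660 Ω, ∠Z = 43.84°
I = V/|Z| = 13.6/13660 = 995.7 μA

995.7 μA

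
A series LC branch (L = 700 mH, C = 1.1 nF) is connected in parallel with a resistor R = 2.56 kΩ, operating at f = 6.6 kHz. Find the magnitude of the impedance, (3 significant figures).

2410 Ω

ω = 2πf = 41470 rad/s
X_L = ωL = 29000 Ω
X_C = 1/(ωC) = 21900 Ω
Branch 1: Z₁ = R = 2560 Ω
Branch 2 (series LC): Z₂ = j(X_L − X_C) = j7110 Ω
Parallel: Z = Z₁Z₂/(Z₁+Z₂), |Z| = 2410 Ω, ∠Z = 19.8°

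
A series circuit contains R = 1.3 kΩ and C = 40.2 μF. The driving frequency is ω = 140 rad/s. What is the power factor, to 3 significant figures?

0.991

X_C = 1/(ωC) = 178 Ω
Z = 1300 − j178 Ω
|Z| = √(1300² + 178²) = 1310 Ω
∠Z = arctan(-178/1300) = -7.78°
cos φ = cos(-7.78°) = 0.991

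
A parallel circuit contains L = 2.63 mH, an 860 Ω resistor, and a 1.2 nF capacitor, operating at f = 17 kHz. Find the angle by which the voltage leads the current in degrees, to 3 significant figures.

71.3°

ω = 2πf = 106800 rad/s
X_L = ωL = 281 Ω
X_C = 1/(ωC) = 7800 Ω
Parallel: admittances add. Y = 1/R + 1/(jωL) + jωC
Y = (0.00116 − j0.00343) S
|Y| = 0.00362 S → |Z| = 1/|Y| = 276 Ω, ∠Z = −∠Y = 71.3°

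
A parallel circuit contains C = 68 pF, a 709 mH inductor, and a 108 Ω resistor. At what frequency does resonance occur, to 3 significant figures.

ω₀ = 1/√(LC) = 1/√(0.709 × 6.8e-11) = 144000 rad/s
f₀ = ω₀/(2π) = 22.9 kHz

22.9 kHz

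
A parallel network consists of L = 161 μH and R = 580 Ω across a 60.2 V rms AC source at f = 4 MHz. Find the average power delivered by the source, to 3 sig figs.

ω = 2πf = 2.513e+07 rad/s
X_L = ωL = 4050 Ω
Parallel: admittances add. Y = 1/R + 1/(jωL)
Y = (0.00172 − j0.000247) S
|Y| = 0.00174 S → |Z| = 1/|Y| = 574 Ω, ∠Z = −∠Y = 8.16°
I = V/|Z| = 105 mA
P = VI cos φ = 60.2 × 0.105 × cos(8.16°) = 6.25 W

6.25 W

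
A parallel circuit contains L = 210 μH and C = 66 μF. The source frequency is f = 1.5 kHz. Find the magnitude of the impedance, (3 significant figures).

ω = 2πf = 9425 rad/s
X_L = ωL = 1.98 Ω
X_C = 1/(ωC) = 1.61 Ω
Parallel: admittances add. Y = 1/(jωL) + jωC
Y = (0 + j0.117) S
|Y| = 0.117 S → |Z| = 1/|Y| = 8.56 Ω, ∠Z = −∠Y = -90.0°

8.56 Ω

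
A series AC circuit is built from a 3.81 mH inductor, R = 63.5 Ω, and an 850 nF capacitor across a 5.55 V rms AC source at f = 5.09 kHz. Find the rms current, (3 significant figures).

52.3 mA

ω = 2πf = 31980 rad/s
X_L = ωL = 122 Ω
X_C = 1/(ωC) = 36.8 Ω
Net reactance X = X_L − X_C = 85.1 Ω
Z = 63.5 + j85.1 Ω
|Z| = √(63.5² + 85.1²) = 106 Ω
I = V/|Z| = 5.55/106 = 52.3 mA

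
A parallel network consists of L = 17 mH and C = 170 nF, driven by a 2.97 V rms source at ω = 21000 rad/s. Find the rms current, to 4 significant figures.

2.284 mA

X_L = ωL = 357.0 Ω
X_C = 1/(ωC) = 280.1 Ω
Parallel: admittances add. Y = 1/(jωL) + jωC
Y = (0 + j0.0007689) S
|Y| = 0.0007689 S → |Z| = 1/|Y| = 1301 Ω, ∠Z = −∠Y = -90.00°
I = V/|Z| = 2.97/1301 = 2.284 mA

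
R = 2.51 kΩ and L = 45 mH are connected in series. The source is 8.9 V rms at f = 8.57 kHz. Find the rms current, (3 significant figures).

ω = 2πf = 53850 rad/s
X_L = ωL = 2420 Ω
Z = 2510 + j2420 Ω
|Z| = √(2510² + 2420²) = 3490 Ω
I = V/|Z| = 8.9/3490 = 2.55 mA

2.55 mA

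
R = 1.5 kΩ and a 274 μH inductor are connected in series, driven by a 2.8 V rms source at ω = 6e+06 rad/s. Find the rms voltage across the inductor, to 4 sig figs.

X_L = ωL = 1644 Ω
Z = 1500 + j1644 Ω
|Z| = √(1500² + 1644²) = 2225 Ω
I = V/|Z| = 1.258 mA
V_L = I·|Z_L| = 0.001258 × 1644 = 2.068 V

2.068 V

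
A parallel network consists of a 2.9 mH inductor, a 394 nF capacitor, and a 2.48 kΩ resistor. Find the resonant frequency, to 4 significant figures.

4.708 kHz

ω₀ = 1/√(LC) = 1/√(0.0029 × 3.94e-07) = 29580 rad/s
f₀ = ω₀/(2π) = 4.708 kHz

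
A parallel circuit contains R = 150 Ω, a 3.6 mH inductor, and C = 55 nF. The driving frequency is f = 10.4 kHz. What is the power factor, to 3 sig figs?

0.995

ω = 2πf = 65350 rad/s
X_L = ωL = 235 Ω
X_C = 1/(ωC) = 278 Ω
Parallel: admittances add. Y = 1/R + 1/(jωL) + jωC
Y = (0.00667 − j0.000657) S
|Y| = 0.00670 S → |Z| = 1/|Y| = 149 Ω, ∠Z = −∠Y = 5.63°
cos φ = cos(5.63°) = 0.995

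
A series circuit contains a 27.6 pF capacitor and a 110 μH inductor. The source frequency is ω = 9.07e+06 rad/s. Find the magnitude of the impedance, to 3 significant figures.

X_L = ωL = 998 Ω
X_C = 1/(ωC) = 3990 Ω
Net reactance X = X_L − X_C = -3000 Ω
Z = − j3000 Ω
|Z| = √(0² + 3000²) = 3000 Ω

3000 Ω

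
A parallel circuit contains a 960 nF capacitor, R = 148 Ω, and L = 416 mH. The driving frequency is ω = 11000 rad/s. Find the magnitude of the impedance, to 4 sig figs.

X_L = ωL = 4576 Ω
X_C = 1/(ωC) = 94.70 Ω
Parallel: admittances add. Y = 1/R + 1/(jωL) + jωC
Y = (0.006757 + j0.01034) S
|Y| = 0.01235 S → |Z| = 1/|Y| = 80.95 Ω, ∠Z = −∠Y = -56.84°

80.95 Ω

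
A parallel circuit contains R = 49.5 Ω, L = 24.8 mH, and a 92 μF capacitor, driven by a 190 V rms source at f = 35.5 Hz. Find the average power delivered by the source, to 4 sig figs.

ω = 2πf = 223.1 rad/s
X_L = ωL = 5.532 Ω
X_C = 1/(ωC) = 48.73 Ω
Parallel: admittances add. Y = 1/R + 1/(jωL) + jωC
Y = (0.02020 − j0.1603) S
|Y| = 0.1615 S → |Z| = 1/|Y| = 6.191 Ω, ∠Z = −∠Y = 82.82°
I = V/|Z| = 30.69 A
P = VI cos φ = 190 × 30.69 × cos(82.82°) = 729.3 W

729.3 W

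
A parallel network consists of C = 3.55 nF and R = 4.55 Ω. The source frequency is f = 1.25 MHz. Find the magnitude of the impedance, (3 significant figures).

4.51 Ω

ω = 2πf = 7.854e+06 rad/s
X_C = 1/(ωC) = 35.9 Ω
Parallel: admittances add. Y = 1/R + jωC
Y = (0.220 + j0.0279) S
|Y| = 0.222 S → |Z| = 1/|Y| = 4.51 Ω, ∠Z = −∠Y = -7.23°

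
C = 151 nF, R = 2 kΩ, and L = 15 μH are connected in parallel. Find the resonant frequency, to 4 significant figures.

ω₀ = 1/√(LC) = 1/√(1.5e-05 × 1.51e-07) = 664500 rad/s
f₀ = ω₀/(2π) = 105.8 kHz

105.8 kHz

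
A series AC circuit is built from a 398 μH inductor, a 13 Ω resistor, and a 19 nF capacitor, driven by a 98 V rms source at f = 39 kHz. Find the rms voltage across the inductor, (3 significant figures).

81.0 V

ω = 2πf = 245000 rad/s
X_L = ωL = 97.5 Ω
X_C = 1/(ωC) = 215 Ω
Net reactance X = X_L − X_C = -117 Ω
Z = 13.0 − j117 Ω
|Z| = √(13.0² + 117²) = 118 Ω
I = V/|Z| = 831 mA
V_L = I·|Z_L| = 0.831 × 97.5 = 81.0 V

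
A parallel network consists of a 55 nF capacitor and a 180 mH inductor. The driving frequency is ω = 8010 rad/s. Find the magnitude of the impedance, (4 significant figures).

X_L = ωL = 1442 Ω
X_C = 1/(ωC) = 2270 Ω
Parallel: admittances add. Y = 1/(jωL) + jωC
Y = (0 − j0.0002530) S
|Y| = 0.0002530 S → |Z| = 1/|Y| = 3952 Ω, ∠Z = −∠Y = 90.00°

3952 Ω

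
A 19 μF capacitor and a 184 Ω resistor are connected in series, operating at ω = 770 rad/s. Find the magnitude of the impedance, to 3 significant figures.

X_C = 1/(ωC) = 68.4 Ω
Z = 184 − j68.4 Ω
|Z| = √(184² + 68.4²) = 196 Ω

196 Ω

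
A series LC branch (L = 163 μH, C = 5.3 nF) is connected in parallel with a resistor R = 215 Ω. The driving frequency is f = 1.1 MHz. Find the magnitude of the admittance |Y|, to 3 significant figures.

4.74 mS

ω = 2πf = 6.912e+06 rad/s
X_L = ωL = 1130 Ω
X_C = 1/(ωC) = 27.3 Ω
Branch 1: Z₁ = R = 215 Ω
Branch 2 (series LC): Z₂ = j(X_L − X_C) = j1100 Ω
Parallel: Z = Z₁Z₂/(Z₁+Z₂), |Z| = 211 Ω, ∠Z = 11.1°
|Y| = 1/|Z| = 4.74 mS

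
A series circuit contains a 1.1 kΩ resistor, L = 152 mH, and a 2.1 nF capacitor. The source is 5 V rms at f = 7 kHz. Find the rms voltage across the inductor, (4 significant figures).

7.801 V

ω = 2πf = 43980 rad/s
X_L = ωL = 6685 Ω
X_C = 1/(ωC) = 10830 Ω
Net reactance X = X_L − X_C = -4142 Ω
Z = 1100 − j4142 Ω
|Z| = √(1100² + 4142²) = 4285 Ω
I = V/|Z| = 1.167 mA
V_L = I·|Z_L| = 0.001167 × 6685 = 7.801 V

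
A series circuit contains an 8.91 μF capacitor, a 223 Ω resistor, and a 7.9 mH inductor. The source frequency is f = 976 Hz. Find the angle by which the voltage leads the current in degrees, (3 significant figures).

7.70°

ω = 2πf = 6132 rad/s
X_L = ωL = 48.4 Ω
X_C = 1/(ωC) = 18.3 Ω
Net reactance X = X_L − X_C = 30.1 Ω
Z = 223 + j30.1 Ω
|Z| = √(223² + 30.1²) = 225 Ω
∠Z = arctan(30.1/223) = 7.70°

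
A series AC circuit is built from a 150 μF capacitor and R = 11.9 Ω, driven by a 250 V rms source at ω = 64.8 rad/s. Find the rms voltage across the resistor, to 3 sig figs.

X_C = 1/(ωC) = 103 Ω
Z = 11.9 − j103 Ω
|Z| = √(11.9² + 103²) = 104 Ω
I = V/|Z| = 2.41 A
V_R = I·|Z_R| = 2.41 × 11.9 = 28.7 V

28.7 V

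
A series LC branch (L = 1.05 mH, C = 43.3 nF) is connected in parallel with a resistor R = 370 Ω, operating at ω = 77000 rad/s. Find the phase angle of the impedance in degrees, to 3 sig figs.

-59.4°

X_L = ωL = 80.8 Ω
X_C = 1/(ωC) = 300 Ω
Branch 1: Z₁ = R = 370 Ω
Branch 2 (series LC): Z₂ = j(X_L − X_C) = −j219 Ω
Parallel: Z = Z₁Z₂/(Z₁+Z₂), |Z| = 189 Ω, ∠Z = -59.4°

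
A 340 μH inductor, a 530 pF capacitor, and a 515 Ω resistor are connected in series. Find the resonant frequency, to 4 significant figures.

374.9 kHz

ω₀ = 1/√(LC) = 1/√(0.00034 × 5.3e-10) = 2.356e+06 rad/s
f₀ = ω₀/(2π) = 374.9 kHz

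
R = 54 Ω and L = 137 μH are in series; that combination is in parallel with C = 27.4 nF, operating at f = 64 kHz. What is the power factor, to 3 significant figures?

0.982

ω = 2πf = 402100 rad/s
X_L = ωL = 55.1 Ω
X_C = 1/(ωC) = 90.8 Ω
Branch 1 (R+jX_L): Z₁ = 54.0 + j55.1 Ω, |Z₁| = 77.1 Ω
Branch 2 (−jX_C): Z₂ = −j90.8 Ω
Parallel: Z = Z₁Z₂/(Z₁+Z₂), |Z| = 108 Ω, ∠Z = -11.0°
cos φ = cos(-11.0°) = 0.982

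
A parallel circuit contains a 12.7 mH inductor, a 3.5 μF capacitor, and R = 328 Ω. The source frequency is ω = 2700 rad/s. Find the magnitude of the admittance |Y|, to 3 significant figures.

19.9 mS

X_L = ωL = 34.3 Ω
X_C = 1/(ωC) = 106 Ω
Parallel: admittances add. Y = 1/R + 1/(jωL) + jωC
Y = (0.00305 − j0.0197) S
|Y| = 0.0199 S → |Z| = 1/|Y| = 50.1 Ω, ∠Z = −∠Y = 81.2°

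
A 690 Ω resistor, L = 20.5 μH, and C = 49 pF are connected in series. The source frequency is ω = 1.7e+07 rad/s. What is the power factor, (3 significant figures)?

0.629

X_L = ωL = 348 Ω
X_C = 1/(ωC) = 1200 Ω
Net reactance X = X_L − X_C = -852 Ω
Z = 690 − j852 Ω
|Z| = √(690² + 852²) = 1100 Ω
∠Z = arctan(-852/690) = -51.0°
cos φ = cos(-51.0°) = 0.629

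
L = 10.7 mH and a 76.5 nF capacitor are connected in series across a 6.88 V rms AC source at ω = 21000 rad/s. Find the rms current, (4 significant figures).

17.30 mA

X_L = ωL = 224.7 Ω
X_C = 1/(ωC) = 622.5 Ω
Net reactance X = X_L − X_C = -397.8 Ω
Z = − j397.8 Ω
|Z| = √(0² + 397.8²) = 397.8 Ω
I = V/|Z| = 6.88/397.8 = 17.30 mA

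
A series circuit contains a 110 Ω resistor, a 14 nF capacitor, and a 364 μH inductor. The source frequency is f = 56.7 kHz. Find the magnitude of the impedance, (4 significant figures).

ω = 2πf = 356300 rad/s
X_L = ωL = 129.7 Ω
X_C = 1/(ωC) = 200.5 Ω
Net reactance X = X_L − X_C = -70.82 Ω
Z = 110.0 − j70.82 Ω
|Z| = √(110.0² + 70.82²) = 130.8 Ω

130.8 Ω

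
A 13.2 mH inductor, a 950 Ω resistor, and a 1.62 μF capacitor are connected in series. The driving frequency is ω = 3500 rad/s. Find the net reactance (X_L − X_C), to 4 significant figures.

-130.2 Ω

X_L = ωL = 46.20 Ω
X_C = 1/(ωC) = 176.4 Ω
X = 46.20 − 176.4 = -130.2 Ω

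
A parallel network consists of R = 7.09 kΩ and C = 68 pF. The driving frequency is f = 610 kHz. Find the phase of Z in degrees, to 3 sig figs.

ω = 2πf = 3.833e+06 rad/s
X_C = 1/(ωC) = 3840 Ω
Parallel: admittances add. Y = 1/R + jωC
Y = (0.000141 + j0.000261) S
|Y| = 0.000296 S → |Z| = 1/|Y| = 3370 Ω, ∠Z = −∠Y = -61.6°

-61.6°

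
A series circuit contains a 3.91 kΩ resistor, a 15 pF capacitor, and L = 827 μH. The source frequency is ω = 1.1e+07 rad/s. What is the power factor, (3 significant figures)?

X_L = ωL = 9100 Ω
X_C = 1/(ωC) = 6060 Ω
Net reactance X = X_L − X_C = 3040 Ω
Z = 3910 + j3040 Ω
|Z| = √(3910² + 3040²) = 4950 Ω
∠Z = arctan(3040/3910) = 37.8°
cos φ = cos(37.8°) = 0.790

0.790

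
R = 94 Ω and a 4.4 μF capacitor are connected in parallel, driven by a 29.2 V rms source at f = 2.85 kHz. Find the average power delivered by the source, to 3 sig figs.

9.07 W

ω = 2πf = 17910 rad/s
X_C = 1/(ωC) = 12.7 Ω
Parallel: admittances add. Y = 1/R + jωC
Y = (0.0106 + j0.0788) S
|Y| = 0.0795 S → |Z| = 1/|Y| = 12.6 Ω, ∠Z = −∠Y = -82.3°
I = V/|Z| = 2.32 A
P = VI cos φ = 29.2 × 2.32 × cos(-82.3°) = 9.07 W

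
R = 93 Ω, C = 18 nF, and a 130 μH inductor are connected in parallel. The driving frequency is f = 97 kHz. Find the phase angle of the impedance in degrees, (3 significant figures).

ω = 2πf = 609500 rad/s
X_L = ωL = 79.2 Ω
X_C = 1/(ωC) = 91.2 Ω
Parallel: admittances add. Y = 1/R + 1/(jωL) + jωC
Y = (0.0108 − j0.00165) S
|Y| = 0.0109 S → |Z| = 1/|Y| = 91.9 Ω, ∠Z = −∠Y = 8.73°

8.73°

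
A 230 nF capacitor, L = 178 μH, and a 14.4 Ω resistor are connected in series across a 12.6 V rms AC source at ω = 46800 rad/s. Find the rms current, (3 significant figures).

X_L = ωL = 8.33 Ω
X_C = 1/(ωC) = 92.9 Ω
Net reactance X = X_L − X_C = -84.6 Ω
Z = 14.4 − j84.6 Ω
|Z| = √(14.4² + 84.6²) = 85.8 Ω
I = V/|Z| = 12.6/85.8 = 147 mA

147 mA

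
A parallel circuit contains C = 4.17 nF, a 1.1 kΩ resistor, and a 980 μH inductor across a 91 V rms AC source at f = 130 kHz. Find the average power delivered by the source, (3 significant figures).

7.53 W

ω = 2πf = 816800 rad/s
X_L = ωL = 800 Ω
X_C = 1/(ωC) = 294 Ω
Parallel: admittances add. Y = 1/R + 1/(jωL) + jωC
Y = (0.000909 + j0.00216) S
|Y| = 0.00234 S → |Z| = 1/|Y| = 427 Ω, ∠Z = −∠Y = -67.1°
I = V/|Z| = 213 mA
P = VI cos φ = 91 × 0.213 × cos(-67.1°) = 7.53 W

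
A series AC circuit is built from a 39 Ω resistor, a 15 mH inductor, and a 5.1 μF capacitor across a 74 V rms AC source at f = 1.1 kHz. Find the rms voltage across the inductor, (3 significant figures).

90.5 V

ω = 2πf = 6912 rad/s
X_L = ωL = 104 Ω
X_C = 1/(ωC) = 28.4 Ω
Net reactance X = X_L − X_C = 75.3 Ω
Z = 39.0 + j75.3 Ω
|Z| = √(39.0² + 75.3²) = 84.8 Ω
I = V/|Z| = 873 mA
V_L = I·|Z_L| = 0.873 × 104 = 90.5 V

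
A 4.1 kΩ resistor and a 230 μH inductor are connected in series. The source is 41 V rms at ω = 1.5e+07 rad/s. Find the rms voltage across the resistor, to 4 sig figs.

X_L = ωL = 3450 Ω
Z = 4100 + j3450 Ω
|Z| = √(4100² + 3450²) = 5358 Ω
I = V/|Z| = 7.652 mA
V_R = I·|Z_R| = 0.007652 × 4100 = 31.37 V

31.37 V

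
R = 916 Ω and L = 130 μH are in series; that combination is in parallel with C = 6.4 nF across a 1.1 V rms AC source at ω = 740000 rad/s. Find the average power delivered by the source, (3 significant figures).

X_L = ωL = 96.2 Ω
X_C = 1/(ωC) = 211 Ω
Branch 1 (R+jX_L): Z₁ = 916 + j96.2 Ω, |Z₁| = 921 Ω
Branch 2 (−jX_C): Z₂ = −j211 Ω
Parallel: Z = Z₁Z₂/(Z₁+Z₂), |Z| = 211 Ω, ∠Z = -76.9°
I = V/|Z| = 5.22 mA
P = VI cos φ = 1.1 × 0.00522 × cos(-76.9°) = 1.31 mW

1.31 mW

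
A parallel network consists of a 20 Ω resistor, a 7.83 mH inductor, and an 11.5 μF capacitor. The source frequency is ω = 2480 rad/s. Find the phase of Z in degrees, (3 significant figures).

X_L = ωL = 19.4 Ω
X_C = 1/(ωC) = 35.1 Ω
Parallel: admittances add. Y = 1/R + 1/(jωL) + jωC
Y = (0.0500 − j0.0230) S
|Y| = 0.0550 S → |Z| = 1/|Y| = 18.2 Ω, ∠Z = −∠Y = 24.7°

24.7°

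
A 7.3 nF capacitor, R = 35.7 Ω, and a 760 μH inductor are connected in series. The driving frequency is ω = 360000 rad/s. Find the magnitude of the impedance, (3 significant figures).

113 Ω

X_L = ωL = 274 Ω
X_C = 1/(ωC) = 381 Ω
Net reactance X = X_L − X_C = -107 Ω
Z = 35.7 − j107 Ω
|Z| = √(35.7² + 107²) = 113 Ω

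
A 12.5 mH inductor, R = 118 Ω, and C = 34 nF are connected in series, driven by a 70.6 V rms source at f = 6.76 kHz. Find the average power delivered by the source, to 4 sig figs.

14.70 W

ω = 2πf = 42470 rad/s
X_L = ωL = 530.9 Ω
X_C = 1/(ωC) = 692.5 Ω
Net reactance X = X_L − X_C = -161.5 Ω
Z = 118.0 − j161.5 Ω
|Z| = √(118.0² + 161.5²) = 200.0 Ω
∠Z = arctan(-161.5/118.0) = -53.85°
I = V/|Z| = 352.9 mA
P = VI cos φ = 70.6 × 0.3529 × cos(-53.85°) = 14.70 W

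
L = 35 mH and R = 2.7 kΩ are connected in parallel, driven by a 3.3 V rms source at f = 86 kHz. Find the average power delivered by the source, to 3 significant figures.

ω = 2πf = 540400 rad/s
X_L = ωL = 18900 Ω
Parallel: admittances add. Y = 1/R + 1/(jωL)
Y = (0.000370 − j5.29e-05) S
|Y| = 0.000374 S → |Z| = 1/|Y| = 2670 Ω, ∠Z = −∠Y = 8.12°
I = V/|Z| = 1.23 mA
P = VI cos φ = 3.3 × 0.00123 × cos(8.12°) = 4.03 mW

4.03 mW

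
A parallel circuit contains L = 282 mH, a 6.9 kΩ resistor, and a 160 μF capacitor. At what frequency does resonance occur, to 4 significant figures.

ω₀ = 1/√(LC) = 1/√(0.282 × 0.00016) = 148.9 rad/s
f₀ = ω₀/(2π) = 23.69 Hz

23.69 Hz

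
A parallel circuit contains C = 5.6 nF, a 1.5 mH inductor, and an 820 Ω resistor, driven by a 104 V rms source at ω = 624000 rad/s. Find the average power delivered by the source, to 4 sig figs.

X_L = ωL = 936.0 Ω
X_C = 1/(ωC) = 286.2 Ω
Parallel: admittances add. Y = 1/R + 1/(jωL) + jωC
Y = (0.001220 + j0.002426) S
|Y| = 0.002715 S → |Z| = 1/|Y| = 368.3 Ω, ∠Z = −∠Y = -63.31°
I = V/|Z| = 282.4 mA
P = VI cos φ = 104 × 0.2824 × cos(-63.31°) = 13.19 W

13.19 W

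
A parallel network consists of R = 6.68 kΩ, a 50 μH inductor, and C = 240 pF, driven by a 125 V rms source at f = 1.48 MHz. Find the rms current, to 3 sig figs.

21.3 mA

ω = 2πf = 9.299e+06 rad/s
X_L = ωL = 465 Ω
X_C = 1/(ωC) = 448 Ω
Parallel: admittances add. Y = 1/R + 1/(jωL) + jωC
Y = (0.000150 + j8.1e-05) S
|Y| = 0.000170 S → |Z| = 1/|Y| = 5870 Ω, ∠Z = −∠Y = -28.4°
I = V/|Z| = 125/5870 = 21.3 mA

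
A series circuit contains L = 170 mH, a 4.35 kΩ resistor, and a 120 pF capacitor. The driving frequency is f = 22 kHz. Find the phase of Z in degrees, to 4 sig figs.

-83.26°

ω = 2πf = 138200 rad/s
X_L = ωL = 23500 Ω
X_C = 1/(ωC) = 60290 Ω
Net reactance X = X_L − X_C = -36790 Ω
Z = 4350 − j36790 Ω
|Z| = √(4350² + 36790²) = 37040 Ω
∠Z = arctan(-36790/4350) = -83.26°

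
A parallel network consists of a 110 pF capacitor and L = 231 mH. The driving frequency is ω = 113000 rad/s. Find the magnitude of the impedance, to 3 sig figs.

X_L = ωL = 26100 Ω
X_C = 1/(ωC) = 80500 Ω
Parallel: admittances add. Y = 1/(jωL) + jωC
Y = (0 − j2.59e-05) S
|Y| = 2.59e-05 S → |Z| = 1/|Y| = 38600 Ω, ∠Z = −∠Y = 90.0°

38600 Ω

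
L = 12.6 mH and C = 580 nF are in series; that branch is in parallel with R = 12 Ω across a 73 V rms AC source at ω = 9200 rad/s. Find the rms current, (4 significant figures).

6.168 A

X_L = ωL = 115.9 Ω
X_C = 1/(ωC) = 187.4 Ω
Branch 1: Z₁ = R = 12.00 Ω
Branch 2 (series LC): Z₂ = j(X_L − X_C) = −j71.49 Ω
Parallel: Z = Z₁Z₂/(Z₁+Z₂), |Z| = 11.83 Ω, ∠Z = -9.529°
I = V/|Z| = 73/11.83 = 6.168 A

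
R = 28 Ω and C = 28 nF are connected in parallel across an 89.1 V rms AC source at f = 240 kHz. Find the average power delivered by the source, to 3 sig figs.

284 W

ω = 2πf = 1.508e+06 rad/s
X_C = 1/(ωC) = 23.7 Ω
Parallel: admittances add. Y = 1/R + jωC
Y = (0.0357 + j0.0422) S
|Y| = 0.0553 S → |Z| = 1/|Y| = 18.1 Ω, ∠Z = −∠Y = -49.8°
I = V/|Z| = 4.93 A
P = VI cos φ = 89.1 × 4.93 × cos(-49.8°) = 284 W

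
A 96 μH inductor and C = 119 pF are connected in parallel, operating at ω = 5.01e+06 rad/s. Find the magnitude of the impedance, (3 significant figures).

674 Ω

X_L = ωL = 481 Ω
X_C = 1/(ωC) = 1680 Ω
Parallel: admittances add. Y = 1/(jωL) + jωC
Y = (0 − j0.00148) S
|Y| = 0.00148 S → |Z| = 1/|Y| = 674 Ω, ∠Z = −∠Y = 90.0°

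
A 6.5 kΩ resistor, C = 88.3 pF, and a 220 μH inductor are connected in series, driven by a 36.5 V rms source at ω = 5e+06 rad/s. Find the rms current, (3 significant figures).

5.53 mA

X_L = ωL = 1100 Ω
X_C = 1/(ωC) = 2270 Ω
Net reactance X = X_L − X_C = -1170 Ω
Z = 6500 − j1170 Ω
|Z| = √(6500² + 1170²) = 6600 Ω
I = V/|Z| = 36.5/6600 = 5.53 mA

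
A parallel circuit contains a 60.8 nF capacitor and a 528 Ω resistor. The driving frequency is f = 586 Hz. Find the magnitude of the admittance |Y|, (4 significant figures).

ω = 2πf = 3682 rad/s
X_C = 1/(ωC) = 4467 Ω
Parallel: admittances add. Y = 1/R + jωC
Y = (0.001894 + j0.0002239) S
|Y| = 0.001907 S → |Z| = 1/|Y| = 524.3 Ω, ∠Z = −∠Y = -6.741°

1.907 mS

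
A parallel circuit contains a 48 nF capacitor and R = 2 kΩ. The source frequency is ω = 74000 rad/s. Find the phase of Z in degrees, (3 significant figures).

-82.0°

X_C = 1/(ωC) = 282 Ω
Parallel: admittances add. Y = 1/R + jωC
Y = (0.000500 + j0.00355) S
|Y| = 0.00359 S → |Z| = 1/|Y| = 279 Ω, ∠Z = −∠Y = -82.0°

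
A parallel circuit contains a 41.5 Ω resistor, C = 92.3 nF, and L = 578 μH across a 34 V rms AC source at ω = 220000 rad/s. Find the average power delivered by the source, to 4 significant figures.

27.86 W

X_L = ωL = 127.2 Ω
X_C = 1/(ωC) = 49.25 Ω
Parallel: admittances add. Y = 1/R + 1/(jωL) + jωC
Y = (0.02410 + j0.01244) S
|Y| = 0.02712 S → |Z| = 1/|Y| = 36.87 Ω, ∠Z = −∠Y = -27.31°
I = V/|Z| = 922.0 mA
P = VI cos φ = 34 × 0.9220 × cos(-27.31°) = 27.86 W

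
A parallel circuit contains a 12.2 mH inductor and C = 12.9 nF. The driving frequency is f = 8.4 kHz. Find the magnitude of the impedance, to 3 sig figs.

1150 Ω

ω = 2πf = 52780 rad/s
X_L = ωL = 644 Ω
X_C = 1/(ωC) = 1470 Ω
Parallel: admittances add. Y = 1/(jωL) + jωC
Y = (0 − j0.000872) S
|Y| = 0.000872 S → |Z| = 1/|Y| = 1150 Ω, ∠Z = −∠Y = 90.0°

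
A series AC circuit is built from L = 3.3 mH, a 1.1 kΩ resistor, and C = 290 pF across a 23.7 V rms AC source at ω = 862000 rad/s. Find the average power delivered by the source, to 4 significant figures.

X_L = ωL = 2845 Ω
X_C = 1/(ωC) = 4000 Ω
Net reactance X = X_L − X_C = -1156 Ω
Z = 1100 − j1156 Ω
|Z| = √(1100² + 1156²) = 1596 Ω
∠Z = arctan(-1156/1100) = -46.42°
I = V/|Z| = 14.85 mA
P = VI cos φ = 23.7 × 0.01485 × cos(-46.42°) = 242.7 mW

242.7 mW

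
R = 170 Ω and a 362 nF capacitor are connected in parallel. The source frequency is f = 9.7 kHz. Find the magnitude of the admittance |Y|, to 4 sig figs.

22.83 mS

ω = 2πf = 60950 rad/s
X_C = 1/(ωC) = 45.33 Ω
Parallel: admittances add. Y = 1/R + jωC
Y = (0.005882 + j0.02206) S
|Y| = 0.02283 S → |Z| = 1/|Y| = 43.80 Ω, ∠Z = −∠Y = -75.07°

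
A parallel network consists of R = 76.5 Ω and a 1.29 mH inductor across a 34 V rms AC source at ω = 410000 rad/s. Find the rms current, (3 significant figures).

449 mA

X_L = ωL = 529 Ω
Parallel: admittances add. Y = 1/R + 1/(jωL)
Y = (0.0131 − j0.00189) S
|Y| = 0.0132 S → |Z| = 1/|Y| = 75.7 Ω, ∠Z = −∠Y = 8.23°
I = V/|Z| = 34/75.7 = 449 mA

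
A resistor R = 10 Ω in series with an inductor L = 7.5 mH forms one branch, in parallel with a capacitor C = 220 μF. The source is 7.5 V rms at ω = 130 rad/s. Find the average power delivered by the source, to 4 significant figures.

5.572 W

X_L = ωL = 0.9750 Ω
X_C = 1/(ωC) = 34.97 Ω
Branch 1 (R+jX_L): Z₁ = 10.00 + j0.9750 Ω, |Z₁| = 10.05 Ω
Branch 2 (−jX_C): Z₂ = −j34.97 Ω
Parallel: Z = Z₁Z₂/(Z₁+Z₂), |Z| = 9.915 Ω, ∠Z = -10.83°
I = V/|Z| = 756.4 mA
P = VI cos φ = 7.5 × 0.7564 × cos(-10.83°) = 5.572 W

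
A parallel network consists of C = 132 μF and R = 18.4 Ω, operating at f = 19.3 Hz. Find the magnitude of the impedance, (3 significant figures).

ω = 2πf = 121.3 rad/s
X_C = 1/(ωC) = 62.5 Ω
Parallel: admittances add. Y = 1/R + jωC
Y = (0.0543 + j0.0160) S
|Y| = 0.0567 S → |Z| = 1/|Y| = 17.7 Ω, ∠Z = −∠Y = -16.4°

17.7 Ω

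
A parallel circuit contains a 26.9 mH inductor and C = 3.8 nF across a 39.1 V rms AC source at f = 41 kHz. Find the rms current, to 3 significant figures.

32.6 mA

ω = 2πf = 257600 rad/s
X_L = ωL = 6930 Ω
X_C = 1/(ωC) = 1020 Ω
Parallel: admittances add. Y = 1/(jωL) + jωC
Y = (0 + j0.000835) S
|Y| = 0.000835 S → |Z| = 1/|Y| = 1200 Ω, ∠Z = −∠Y = -90.0°
I = V/|Z| = 39.1/1200 = 32.6 mA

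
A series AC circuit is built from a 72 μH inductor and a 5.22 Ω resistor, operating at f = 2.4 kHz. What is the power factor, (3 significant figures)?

ω = 2πf = 15080 rad/s
X_L = ωL = 1.09 Ω
Z = 5.22 + j1.09 Ω
|Z| = √(5.22² + 1.09²) = 5.33 Ω
∠Z = arctan(1.09/5.22) = 11.7°
cos φ = cos(11.7°) = 0.979

0.979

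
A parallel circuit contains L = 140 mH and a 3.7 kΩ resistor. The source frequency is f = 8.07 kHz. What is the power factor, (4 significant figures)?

0.8868

ω = 2πf = 50710 rad/s
X_L = ωL = 7099 Ω
Parallel: admittances add. Y = 1/R + 1/(jωL)
Y = (0.0002703 − j0.0001409) S
|Y| = 0.0003048 S → |Z| = 1/|Y| = 3281 Ω, ∠Z = −∠Y = 27.53°
cos φ = cos(27.53°) = 0.8868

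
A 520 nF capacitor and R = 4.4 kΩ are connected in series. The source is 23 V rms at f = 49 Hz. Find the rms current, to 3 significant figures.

3.01 mA

ω = 2πf = 307.9 rad/s
X_C = 1/(ωC) = 6250 Ω
Z = 4400 − j6250 Ω
|Z| = √(4400² + 6250²) = 7640 Ω
I = V/|Z| = 23/7640 = 3.01 mA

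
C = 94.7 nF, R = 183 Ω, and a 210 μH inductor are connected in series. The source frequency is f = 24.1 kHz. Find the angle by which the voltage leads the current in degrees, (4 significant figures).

-11.71°

ω = 2πf = 151400 rad/s
X_L = ωL = 31.80 Ω
X_C = 1/(ωC) = 69.74 Ω
Net reactance X = X_L − X_C = -37.94 Ω
Z = 183.0 − j37.94 Ω
|Z| = √(183.0² + 37.94²) = 186.9 Ω
∠Z = arctan(-37.94/183.0) = -11.71°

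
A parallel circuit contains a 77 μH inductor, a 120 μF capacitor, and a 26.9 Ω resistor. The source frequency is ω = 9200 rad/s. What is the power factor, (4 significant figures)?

0.1200

X_L = ωL = 0.7084 Ω
X_C = 1/(ωC) = 0.9058 Ω
Parallel: admittances add. Y = 1/R + 1/(jωL) + jωC
Y = (0.03717 − j0.3076) S
|Y| = 0.3099 S → |Z| = 1/|Y| = 3.227 Ω, ∠Z = −∠Y = 83.11°
cos φ = cos(83.11°) = 0.1200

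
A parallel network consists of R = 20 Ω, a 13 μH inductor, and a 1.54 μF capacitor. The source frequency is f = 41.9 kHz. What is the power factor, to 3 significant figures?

ω = 2πf = 263300 rad/s
X_L = ωL = 3.42 Ω
X_C = 1/(ωC) = 2.47 Ω
Parallel: admittances add. Y = 1/R + 1/(jωL) + jωC
Y = (0.0500 + j0.113) S
|Y| = 0.124 S → |Z| = 1/|Y| = 8.08 Ω, ∠Z = −∠Y = -66.2°
cos φ = cos(-66.2°) = 0.404

0.404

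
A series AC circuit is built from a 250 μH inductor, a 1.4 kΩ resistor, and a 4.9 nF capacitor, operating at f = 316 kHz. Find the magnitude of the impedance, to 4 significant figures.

1454 Ω

ω = 2πf = 1.985e+06 rad/s
X_L = ωL = 496.4 Ω
X_C = 1/(ωC) = 102.8 Ω
Net reactance X = X_L − X_C = 393.6 Ω
Z = 1400 + j393.6 Ω
|Z| = √(1400² + 393.6²) = 1454 Ω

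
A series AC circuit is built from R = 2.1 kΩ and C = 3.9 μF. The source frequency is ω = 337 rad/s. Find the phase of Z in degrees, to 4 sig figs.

X_C = 1/(ωC) = 760.9 Ω
Z = 2100 − j760.9 Ω
|Z| = √(2100² + 760.9²) = 2234 Ω
∠Z = arctan(-760.9/2100) = -19.92°

-19.92°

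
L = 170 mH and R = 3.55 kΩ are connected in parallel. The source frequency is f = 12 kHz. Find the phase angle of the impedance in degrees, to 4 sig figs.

15.48°

ω = 2πf = 75400 rad/s
X_L = ωL = 12820 Ω
Parallel: admittances add. Y = 1/R + 1/(jωL)
Y = (0.0002817 − j7.802e-05) S
|Y| = 0.0002923 S → |Z| = 1/|Y| = 3421 Ω, ∠Z = −∠Y = 15.48°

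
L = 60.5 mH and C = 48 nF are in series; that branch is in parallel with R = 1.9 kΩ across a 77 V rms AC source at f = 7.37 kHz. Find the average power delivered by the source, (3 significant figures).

3.12 W

ω = 2πf = 46310 rad/s
X_L = ωL = 2800 Ω
X_C = 1/(ωC) = 450 Ω
Branch 1: Z₁ = R = 1900 Ω
Branch 2 (series LC): Z₂ = j(X_L − X_C) = j2350 Ω
Parallel: Z = Z₁Z₂/(Z₁+Z₂), |Z| = 1480 Ω, ∠Z = 38.9°
I = V/|Z| = 52.1 mA
P = VI cos φ = 77 × 0.0521 × cos(38.9°) = 3.12 W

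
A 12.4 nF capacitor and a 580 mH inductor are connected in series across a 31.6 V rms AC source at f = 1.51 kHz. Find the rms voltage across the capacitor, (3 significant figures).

89.6 V

ω = 2πf = 9488 rad/s
X_L = ωL = 5500 Ω
X_C = 1/(ωC) = 8500 Ω
Net reactance X = X_L − X_C = -3000 Ω
Z = − j3000 Ω
|Z| = √(0² + 3000²) = 3000 Ω
I = V/|Z| = 10.5 mA
V_C = I·|Z_C| = 0.0105 × 8500 = 89.6 V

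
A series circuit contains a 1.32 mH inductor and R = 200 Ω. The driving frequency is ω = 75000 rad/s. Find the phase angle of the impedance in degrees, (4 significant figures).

X_L = ωL = 99.00 Ω
Z = 200.0 + j99.00 Ω
|Z| = √(200.0² + 99.00²) = 223.2 Ω
∠Z = arctan(99.00/200.0) = 26.34°

26.34°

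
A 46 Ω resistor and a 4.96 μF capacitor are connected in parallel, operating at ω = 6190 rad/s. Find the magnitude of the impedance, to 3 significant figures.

X_C = 1/(ωC) = 32.6 Ω
Parallel: admittances add. Y = 1/R + jωC
Y = (0.0217 + j0.0307) S
|Y| = 0.0376 S → |Z| = 1/|Y| = 26.6 Ω, ∠Z = −∠Y = -54.7°

26.6 Ω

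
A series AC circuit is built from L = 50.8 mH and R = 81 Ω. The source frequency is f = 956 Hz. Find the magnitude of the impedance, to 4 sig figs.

ω = 2πf = 6007 rad/s
X_L = ωL = 305.1 Ω
Z = 81.00 + j305.1 Ω
|Z| = √(81.00² + 305.1²) = 315.7 Ω

315.7 Ω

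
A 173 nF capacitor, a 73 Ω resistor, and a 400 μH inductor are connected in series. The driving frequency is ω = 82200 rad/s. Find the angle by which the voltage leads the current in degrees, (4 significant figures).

X_L = ωL = 32.88 Ω
X_C = 1/(ωC) = 70.32 Ω
Net reactance X = X_L − X_C = -37.44 Ω
Z = 73.00 − j37.44 Ω
|Z| = √(73.00² + 37.44²) = 82.04 Ω
∠Z = arctan(-37.44/73.00) = -27.15°

-27.15°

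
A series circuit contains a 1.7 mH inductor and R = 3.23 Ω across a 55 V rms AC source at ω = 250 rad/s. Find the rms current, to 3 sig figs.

16.9 A

X_L = ωL = 0.425 Ω
Z = 3.23 + j0.425 Ω
|Z| = √(3.23² + 0.425²) = 3.26 Ω
I = V/|Z| = 55/3.26 = 16.9 A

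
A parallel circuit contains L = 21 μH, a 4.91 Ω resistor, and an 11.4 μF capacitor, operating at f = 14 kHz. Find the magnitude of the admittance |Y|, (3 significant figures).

ω = 2πf = 87960 rad/s
X_L = ωL = 1.85 Ω
X_C = 1/(ωC) = 0.997 Ω
Parallel: admittances add. Y = 1/R + 1/(jωL) + jωC
Y = (0.204 + j0.461) S
|Y| = 0.504 S → |Z| = 1/|Y| = 1.98 Ω, ∠Z = −∠Y = -66.2°

504 mS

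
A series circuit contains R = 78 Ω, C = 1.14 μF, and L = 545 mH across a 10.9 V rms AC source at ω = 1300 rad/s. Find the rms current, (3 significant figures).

X_L = ωL = 708 Ω
X_C = 1/(ωC) = 675 Ω
Net reactance X = X_L − X_C = 33.7 Ω
Z = 78.0 + j33.7 Ω
|Z| = √(78.0² + 33.7²) = 85.0 Ω
I = V/|Z| = 10.9/85.0 = 128 mA

128 mA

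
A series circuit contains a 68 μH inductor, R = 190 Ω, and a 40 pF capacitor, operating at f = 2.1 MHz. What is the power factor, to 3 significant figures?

0.187

ω = 2πf = 1.319e+07 rad/s
X_L = ωL = 897 Ω
X_C = 1/(ωC) = 1890 Ω
Net reactance X = X_L − X_C = -997 Ω
Z = 190 − j997 Ω
|Z| = √(190² + 997²) = 1020 Ω
∠Z = arctan(-997/190) = -79.2°
cos φ = cos(-79.2°) = 0.187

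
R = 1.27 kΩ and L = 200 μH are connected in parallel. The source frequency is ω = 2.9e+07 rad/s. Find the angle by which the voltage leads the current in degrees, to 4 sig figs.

X_L = ωL = 5800 Ω
Parallel: admittances add. Y = 1/R + 1/(jωL)
Y = (0.0007874 − j0.0001724) S
|Y| = 0.0008061 S → |Z| = 1/|Y| = 1241 Ω, ∠Z = −∠Y = 12.35°

12.35°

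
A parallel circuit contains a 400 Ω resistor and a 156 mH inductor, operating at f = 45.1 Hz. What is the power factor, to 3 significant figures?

ω = 2πf = 283.4 rad/s
X_L = ωL = 44.2 Ω
Parallel: admittances add. Y = 1/R + 1/(jωL)
Y = (0.00250 − j0.0226) S
|Y| = 0.0228 S → |Z| = 1/|Y| = 43.9 Ω, ∠Z = −∠Y = 83.7°
cos φ = cos(83.7°) = 0.110

0.110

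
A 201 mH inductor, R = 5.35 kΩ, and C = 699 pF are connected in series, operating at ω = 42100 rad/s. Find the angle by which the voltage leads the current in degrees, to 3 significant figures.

X_L = ωL = 8460 Ω
X_C = 1/(ωC) = 34000 Ω
Net reactance X = X_L − X_C = -25500 Ω
Z = 5350 − j25500 Ω
|Z| = √(5350² + 25500²) = 26100 Ω
∠Z = arctan(-25500/5350) = -78.2°

-78.2°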